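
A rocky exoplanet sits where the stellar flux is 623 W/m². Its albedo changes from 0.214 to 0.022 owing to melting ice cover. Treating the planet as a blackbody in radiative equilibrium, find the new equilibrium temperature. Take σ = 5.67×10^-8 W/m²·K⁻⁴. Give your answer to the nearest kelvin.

228 kelvin

T₂ = [S(1−α₂)/(4σ)]^(1/4) = [623.0·0.978/(4σ)]^(1/4) = 227.7 K.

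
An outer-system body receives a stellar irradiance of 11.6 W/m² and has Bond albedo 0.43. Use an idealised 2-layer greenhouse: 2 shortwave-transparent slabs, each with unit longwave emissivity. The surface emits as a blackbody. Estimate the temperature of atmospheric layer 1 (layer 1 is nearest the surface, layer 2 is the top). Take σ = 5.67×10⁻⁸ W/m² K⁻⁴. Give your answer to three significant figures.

The effective emission temperature is T_e = [S(1−α)/(4σ)]^¼ = 73.48 K.
The net upward flux σT_e⁴ is constant between every pair of levels, so T_k⁴ = (N+1−k)T_e⁴.
With k = 1: T_1 = (2+1−1)^¼·73.48 K = 87.38 K.

87.4 K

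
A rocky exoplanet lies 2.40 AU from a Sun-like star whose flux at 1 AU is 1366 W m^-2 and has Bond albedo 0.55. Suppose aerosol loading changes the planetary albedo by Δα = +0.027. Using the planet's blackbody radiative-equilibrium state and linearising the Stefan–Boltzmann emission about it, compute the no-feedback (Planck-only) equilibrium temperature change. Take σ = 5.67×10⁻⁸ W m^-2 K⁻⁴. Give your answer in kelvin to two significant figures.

Irradiance scales as 1/d², so S = 1366 W m^-2 × (1/2.40)² = 237.2 W m^-2.
The baseline emission temperature is T_e = 147.3 K.
ΔF = −(S/4)Δα = −(237.2/4)×(+0.027) = -1.601 W m^-2.
Linearising σT⁴ gives d(σT⁴)/dT = 4σT_e³ = 0.7246 W m^-2 per K.
So ΔT₀ = -1.601/0.7246 = -2.21 K.

-2.2 K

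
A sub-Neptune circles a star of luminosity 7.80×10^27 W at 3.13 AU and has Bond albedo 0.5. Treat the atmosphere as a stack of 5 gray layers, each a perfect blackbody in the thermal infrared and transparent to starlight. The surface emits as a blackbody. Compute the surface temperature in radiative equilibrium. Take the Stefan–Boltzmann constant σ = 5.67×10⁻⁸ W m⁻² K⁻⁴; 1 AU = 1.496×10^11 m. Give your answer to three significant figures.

Orbital distance: d = 3.13 AU = 4.682×10^11 m.
Spreading L over a sphere of radius d: S = 7.80×10^27/(4π·4.68×10^11²) = 2831 W m⁻².
OLR = S(1−α)/4 = 353.9 W m⁻²; the top layer radiates at T_e = 281.1 K.
With N = 5 opaque layers, T_s = (N+1)^(1/4)·T_e = 6^(1/4)·281.1 = 439.9 K.

440 K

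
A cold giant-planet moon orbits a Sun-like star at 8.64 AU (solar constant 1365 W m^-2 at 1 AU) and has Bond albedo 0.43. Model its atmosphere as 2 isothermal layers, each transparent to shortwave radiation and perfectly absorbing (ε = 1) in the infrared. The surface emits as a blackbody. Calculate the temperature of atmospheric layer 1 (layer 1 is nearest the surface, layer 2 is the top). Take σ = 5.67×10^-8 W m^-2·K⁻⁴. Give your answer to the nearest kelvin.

Flux at the orbit: S = 1365/(8.64)² = 18.29 W m^-2.
Top-of-atmosphere balance: σT_e⁴ = S(1−α)/4 = 2.606 W m^-2 → T_e = 82.33 K.
In the N-layer model, layer k (counted from the surface) has T_k = (N+1−k)^(1/4)·T_e.
With k = 1: T_1 = (2+1−1)^¼·82.33 K = 97.91 K.

98 K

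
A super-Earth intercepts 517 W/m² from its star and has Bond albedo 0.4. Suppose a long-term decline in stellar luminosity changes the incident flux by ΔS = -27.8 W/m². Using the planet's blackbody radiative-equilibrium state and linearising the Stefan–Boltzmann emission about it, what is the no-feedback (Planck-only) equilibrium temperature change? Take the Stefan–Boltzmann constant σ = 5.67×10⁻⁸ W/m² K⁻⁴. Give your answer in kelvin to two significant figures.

Reference equilibrium: T_e = [S(1−α)/(4σ)]^(1/4) = 192.3 K.
TOA radiative forcing: ΔF = (1−α)ΔS/4 = 0.6·(-27.8)/4 = -4.170 W/m².
The Planck feedback parameter is 4σT_e³ = 1.613 W/m²/K.
Hence the no-feedback warming is ΔF/(4σT_e³) = -2.59 K.

-2.6 K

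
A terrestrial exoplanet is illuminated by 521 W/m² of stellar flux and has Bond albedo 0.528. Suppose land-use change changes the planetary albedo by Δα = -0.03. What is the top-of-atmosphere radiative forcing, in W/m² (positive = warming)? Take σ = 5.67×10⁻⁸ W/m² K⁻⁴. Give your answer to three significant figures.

3.91 W/m²

TOA radiative forcing: ΔF = −S·Δα/4 = −521.0·(-0.03)/4 = 3.907 W/m².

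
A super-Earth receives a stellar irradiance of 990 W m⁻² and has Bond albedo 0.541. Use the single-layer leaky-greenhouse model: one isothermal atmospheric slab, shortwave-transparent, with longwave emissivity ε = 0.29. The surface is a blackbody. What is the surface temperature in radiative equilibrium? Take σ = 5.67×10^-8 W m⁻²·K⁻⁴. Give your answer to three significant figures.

Effective emission temperature (TOA balance): σT_e⁴ = S(1−α)/4 = 113.6 W m⁻² → T_e = 211.6 K.
For a single slab of emissivity ε, T_s⁴ = 2T_e⁴/(2−ε); thus T_s = 211.6·(1.17)^(1/4) = 220.0 K.

220 K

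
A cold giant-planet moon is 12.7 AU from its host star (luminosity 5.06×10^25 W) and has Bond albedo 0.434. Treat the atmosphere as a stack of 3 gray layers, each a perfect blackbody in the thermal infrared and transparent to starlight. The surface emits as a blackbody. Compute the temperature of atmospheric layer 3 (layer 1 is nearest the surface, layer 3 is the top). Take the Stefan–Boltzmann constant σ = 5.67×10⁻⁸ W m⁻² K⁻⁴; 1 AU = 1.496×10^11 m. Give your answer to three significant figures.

40.8 K

d = 12.7 × 1.496×10^11 m = 1.900×10^12 m.
Flux at the orbit: S = L/(4πd²) = 5.06×10^25/(4π·(1.90×10^12)²) = 1.116 W m⁻².
Top-of-atmosphere balance: σT_e⁴ = S(1−α)/4 = 0.1578 W m⁻² → T_e = 40.85 K.
The net upward flux σT_e⁴ is constant between every pair of levels, so T_k⁴ = (N+1−k)T_e⁴.
With k = 3: T_3 = (3+1−3)^¼·40.85 K = 40.85 K.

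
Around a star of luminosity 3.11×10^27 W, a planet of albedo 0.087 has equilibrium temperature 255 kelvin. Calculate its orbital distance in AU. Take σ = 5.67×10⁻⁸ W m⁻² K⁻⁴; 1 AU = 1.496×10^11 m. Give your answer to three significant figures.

Energy balance gives S = 4σT⁴/(1−α) = 1050 W m⁻².
S = L/(4πd²) → d = √(L/4πS) = √(3.11×10^27/(4π·1050)) = 4.854×10^11 m = 3.245 AU.

3.24 AU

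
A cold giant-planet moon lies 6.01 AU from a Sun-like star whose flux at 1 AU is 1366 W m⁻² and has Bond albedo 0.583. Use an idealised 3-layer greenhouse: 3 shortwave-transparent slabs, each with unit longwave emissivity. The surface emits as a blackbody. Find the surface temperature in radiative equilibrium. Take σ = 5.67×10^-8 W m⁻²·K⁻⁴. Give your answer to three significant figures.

129 K

Flux at the orbit: S = 1366/(6.01)² = 37.82 W m⁻².
Top-of-atmosphere balance: σT_e⁴ = S(1−α)/4 = 3.943 W m⁻² → T_e = 91.32 K.
Layer-by-layer balance gives σT_s⁴ = (N+1)σT_e⁴, so T_s = 4^¼·91.32 = 129.1 K.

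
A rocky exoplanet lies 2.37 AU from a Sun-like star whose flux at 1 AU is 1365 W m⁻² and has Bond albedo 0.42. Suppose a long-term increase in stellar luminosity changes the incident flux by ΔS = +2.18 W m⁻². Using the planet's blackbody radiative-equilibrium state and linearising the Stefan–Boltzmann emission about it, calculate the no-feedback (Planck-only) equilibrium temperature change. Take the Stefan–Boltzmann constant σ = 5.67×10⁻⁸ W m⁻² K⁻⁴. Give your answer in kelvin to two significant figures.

0.35 kelvin

Irradiance scales as 1/d², so S = 1365 W m⁻² × (1/2.37)² = 243.0 W m⁻².
Reference equilibrium: T_e = [S(1−α)/(4σ)]^(1/4) = 157.9 K.
Only a fraction (1−α) is absorbed and it's spread over 4πR², so ΔF = (1−α)ΔS/4 = 0.3161 W m⁻².
The Planck feedback parameter is 4σT_e³ = 0.8927 W m⁻²/K.
So ΔT₀ = 0.3161/0.8927 = 0.354 K.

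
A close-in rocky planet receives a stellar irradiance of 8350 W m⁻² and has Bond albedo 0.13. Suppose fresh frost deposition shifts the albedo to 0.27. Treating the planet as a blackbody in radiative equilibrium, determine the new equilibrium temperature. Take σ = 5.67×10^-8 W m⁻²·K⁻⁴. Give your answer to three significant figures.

T₂ = [S(1−α₂)/(4σ)]^(1/4) = [8350·0.73/(4σ)]^(1/4) = 404.9 K.

405 K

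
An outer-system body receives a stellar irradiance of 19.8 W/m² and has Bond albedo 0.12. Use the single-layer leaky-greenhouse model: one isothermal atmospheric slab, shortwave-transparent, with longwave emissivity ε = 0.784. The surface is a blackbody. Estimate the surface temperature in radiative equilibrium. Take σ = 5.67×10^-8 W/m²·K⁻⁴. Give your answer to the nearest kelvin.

106 K

At the top of the atmosphere, σT_e⁴ = S(1−α)/4 = 4.356 W/m², giving T_e = 93.62 K.
Surface balance with a leaky layer gives σT_s⁴ = σT_e⁴·2/(2−ε), so T_s = T_e·[2/(2−0.784)]^(1/4) = 106.0 K.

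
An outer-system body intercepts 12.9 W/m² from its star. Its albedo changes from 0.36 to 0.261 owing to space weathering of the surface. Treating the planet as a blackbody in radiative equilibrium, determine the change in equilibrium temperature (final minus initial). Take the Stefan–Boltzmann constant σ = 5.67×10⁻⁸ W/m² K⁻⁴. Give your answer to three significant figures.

2.84 K

Before: T₁ = [12.90·0.64/(4σ)]^(1/4) = 77.68 K.
Final:   T₂ = [S(1−0.261)/(4σ)]^(1/4) = 80.52 K.
ΔT = T₂ − T₁ = 2.844 K.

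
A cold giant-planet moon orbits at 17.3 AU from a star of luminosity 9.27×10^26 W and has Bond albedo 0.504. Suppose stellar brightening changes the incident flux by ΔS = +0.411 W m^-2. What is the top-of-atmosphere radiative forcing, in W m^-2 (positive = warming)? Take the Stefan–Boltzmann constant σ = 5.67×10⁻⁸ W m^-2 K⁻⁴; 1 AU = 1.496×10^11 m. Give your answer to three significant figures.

0.0510 W m^-2

Orbital distance: d = 17.3 AU = 2.588×10^12 m.
S = L/(4πd²) = 11.01 W m^-2.
ΔF = Δ[S(1−α)]/4 = (1−0.504)·+0.411/4 = 0.05096 W m^-2.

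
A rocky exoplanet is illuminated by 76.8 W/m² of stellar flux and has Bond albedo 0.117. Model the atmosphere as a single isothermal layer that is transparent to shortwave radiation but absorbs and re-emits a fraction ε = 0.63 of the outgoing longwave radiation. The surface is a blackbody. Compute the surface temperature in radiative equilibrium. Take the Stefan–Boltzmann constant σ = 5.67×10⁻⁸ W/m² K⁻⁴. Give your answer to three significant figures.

The planet radiates to space at T_e = [S(1−α)/(4σ)]^(1/4) = 131.5 K.
For a single slab of emissivity ε, T_s⁴ = 2T_e⁴/(2−ε); thus T_s = 131.5·(1.46)^(1/4) = 144.5 K.

145 K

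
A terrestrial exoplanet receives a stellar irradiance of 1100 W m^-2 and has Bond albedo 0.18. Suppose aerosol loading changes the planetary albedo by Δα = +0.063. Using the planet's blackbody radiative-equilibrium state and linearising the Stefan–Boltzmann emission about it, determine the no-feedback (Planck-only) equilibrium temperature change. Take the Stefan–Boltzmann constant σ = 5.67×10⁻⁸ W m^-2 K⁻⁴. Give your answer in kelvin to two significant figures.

The baseline emission temperature is T_e = 251.1 K.
The change in absorbed flux is Δ[S(1−α)/4] = −SΔα/4 = -17.32 W m^-2.
Linearising σT⁴ gives d(σT⁴)/dT = 4σT_e³ = 3.592 W m^-2 per K.
So ΔT₀ = -17.32/3.592 = -4.82 K.

-4.8 K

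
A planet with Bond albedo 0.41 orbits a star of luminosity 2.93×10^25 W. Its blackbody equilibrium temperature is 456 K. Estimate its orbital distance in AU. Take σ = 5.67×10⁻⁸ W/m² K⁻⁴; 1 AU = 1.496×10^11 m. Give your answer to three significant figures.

0.0792 AU

Required flux: S = 4σT⁴/(1−α) = 16620 W/m².
S = L/(4πd²) → d = √(L/4πS) = √(2.93×10^25/(4π·16620)) = 1.184×10^10 m = 0.07917 AU.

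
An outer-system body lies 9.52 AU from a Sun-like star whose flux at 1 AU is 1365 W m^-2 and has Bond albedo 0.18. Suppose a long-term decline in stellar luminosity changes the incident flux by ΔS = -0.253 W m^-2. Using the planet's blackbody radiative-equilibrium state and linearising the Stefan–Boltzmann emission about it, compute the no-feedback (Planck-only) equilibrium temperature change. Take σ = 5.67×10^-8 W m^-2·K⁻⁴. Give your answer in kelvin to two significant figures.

-0.36 K

Irradiance scales as 1/d², so S = 1365 W m^-2 × (1/9.52)² = 15.06 W m^-2.
The baseline emission temperature is T_e = 85.90 K.
ΔF = Δ[S(1−α)]/4 = (1−0.18)·-0.253/4 = -0.05187 W m^-2.
Linearising σT⁴ gives d(σT⁴)/dT = 4σT_e³ = 0.1438 W m^-2 per K.
ΔT₀ = ΔF/λ_P = -0.05187/0.1438 = -0.361 K.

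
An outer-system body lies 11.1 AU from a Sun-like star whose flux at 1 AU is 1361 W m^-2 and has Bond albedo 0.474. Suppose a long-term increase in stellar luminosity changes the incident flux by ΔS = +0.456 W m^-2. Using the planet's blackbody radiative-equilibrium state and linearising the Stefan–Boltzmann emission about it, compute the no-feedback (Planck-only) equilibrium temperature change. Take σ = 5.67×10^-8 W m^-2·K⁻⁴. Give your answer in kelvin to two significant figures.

0.73 kelvin

By the inverse-square law, S = 1361/11.1² = 11.05 W m^-2.
The baseline emission temperature is T_e = 71.14 K.
TOA radiative forcing: ΔF = (1−α)ΔS/4 = 0.526·(+0.456)/4 = 0.05996 W m^-2.
Linearising σT⁴ gives d(σT⁴)/dT = 4σT_e³ = 0.08167 W m^-2 per K.
ΔT₀ = ΔF/λ_P = 0.05996/0.08167 = 0.734 K.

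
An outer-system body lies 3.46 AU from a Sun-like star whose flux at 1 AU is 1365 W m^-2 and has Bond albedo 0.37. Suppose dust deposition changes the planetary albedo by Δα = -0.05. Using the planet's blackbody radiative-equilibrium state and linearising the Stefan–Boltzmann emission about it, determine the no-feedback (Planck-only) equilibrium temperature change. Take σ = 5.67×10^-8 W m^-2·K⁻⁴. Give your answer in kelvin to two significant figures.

2.6 K

By the inverse-square law, S = 1365/3.46² = 114.0 W m^-2.
Unperturbed T_e = [114.0·(1−0.37)/(4σ)]^¼ = 133.4 K.
The change in absorbed flux is Δ[S(1−α)/4] = −SΔα/4 = 1.425 W m^-2.
Planck response: λ_P = 4σT_e³ = 4·5.67×10⁻⁸·(133.4)³ = 0.5385 W m^-2/K.
Hence the no-feedback warming is ΔF/(4σT_e³) = 2.65 K.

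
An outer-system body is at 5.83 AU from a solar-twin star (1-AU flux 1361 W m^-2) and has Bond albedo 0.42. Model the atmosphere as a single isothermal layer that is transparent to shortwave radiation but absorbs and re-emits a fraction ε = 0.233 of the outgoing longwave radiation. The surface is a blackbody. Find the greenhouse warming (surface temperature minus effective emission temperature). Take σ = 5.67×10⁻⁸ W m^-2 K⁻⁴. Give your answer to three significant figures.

By the inverse-square law, S = 1361/5.83² = 40.04 W m^-2.
At the top of the atmosphere, σT_e⁴ = S(1−α)/4 = 5.806 W m^-2, giving T_e = 100.6 K.
The surface balance (absorbed SW + ε·downward IR = σT_s⁴) with T_a⁴ = T_s⁴/2 reduces to T_s = T_e·[2/(2−ε)]^¼ = 103.8 K.
T_s − T_e = 103.8 − 100.6 = 3.164 K.

3.16 K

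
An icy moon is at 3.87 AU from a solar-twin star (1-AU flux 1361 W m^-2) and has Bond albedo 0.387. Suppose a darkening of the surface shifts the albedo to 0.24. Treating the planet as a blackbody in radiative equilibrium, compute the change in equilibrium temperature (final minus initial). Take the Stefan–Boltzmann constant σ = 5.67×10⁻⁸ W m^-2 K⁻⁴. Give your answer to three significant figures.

6.91 kelvin

Irradiance scales as 1/d², so S = 1361 W m^-2 × (1/3.87)² = 90.87 W m^-2.
Initial: T₁ = [S(1−0.387)/(4σ)]^(1/4) = 125.2 K.
With α = 0.24, T₂ = 132.1 K.
Change: 132.1 − 125.2 = 6.911 K.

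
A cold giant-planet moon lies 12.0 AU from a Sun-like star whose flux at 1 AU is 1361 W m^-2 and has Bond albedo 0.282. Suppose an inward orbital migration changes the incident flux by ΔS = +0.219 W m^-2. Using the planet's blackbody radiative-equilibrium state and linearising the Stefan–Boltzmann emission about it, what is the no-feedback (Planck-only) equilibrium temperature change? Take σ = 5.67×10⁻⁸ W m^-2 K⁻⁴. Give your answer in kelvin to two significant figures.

By the inverse-square law, S = 1361/12.0² = 9.451 W m^-2.
Reference equilibrium: T_e = [S(1−α)/(4σ)]^(1/4) = 73.96 K.
TOA radiative forcing: ΔF = (1−α)ΔS/4 = 0.718·(+0.219)/4 = 0.03931 W m^-2.
Planck response: λ_P = 4σT_e³ = 4·5.67×10⁻⁸·(73.96)³ = 0.09175 W m^-2/K.
ΔT₀ = ΔF/λ_P = 0.03931/0.09175 = 0.428 K.

0.43 K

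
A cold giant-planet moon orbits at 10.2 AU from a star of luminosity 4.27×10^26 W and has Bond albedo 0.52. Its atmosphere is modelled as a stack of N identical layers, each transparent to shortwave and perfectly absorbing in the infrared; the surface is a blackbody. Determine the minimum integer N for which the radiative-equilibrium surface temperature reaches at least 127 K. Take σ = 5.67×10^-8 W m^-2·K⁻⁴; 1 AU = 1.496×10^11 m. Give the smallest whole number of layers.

8

d = 10.2 × 1.496×10^11 m = 1.526×10^12 m.
S = L/(4πd²) = 14.59 W m^-2.
The effective emission temperature is T_e = [S(1−α)/(4σ)]^¼ = 74.55 K.
Need (N+1)T_e⁴ ≥ T_s⁴, i.e. N+1 ≥ (127/74.55)⁴ = 8.423.
Rounding up, N = 8.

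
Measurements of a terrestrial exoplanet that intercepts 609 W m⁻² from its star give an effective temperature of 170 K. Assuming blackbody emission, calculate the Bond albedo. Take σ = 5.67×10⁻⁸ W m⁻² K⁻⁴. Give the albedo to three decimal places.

0.689

Rearranging the radiative balance, α = 1 − 4σT⁴/S.
4σT⁴ = 4·5.67×10⁻⁸·(170)⁴ = 189.4 W m⁻².
Hence α = 1 − 189.4/609.0 = 0.6890.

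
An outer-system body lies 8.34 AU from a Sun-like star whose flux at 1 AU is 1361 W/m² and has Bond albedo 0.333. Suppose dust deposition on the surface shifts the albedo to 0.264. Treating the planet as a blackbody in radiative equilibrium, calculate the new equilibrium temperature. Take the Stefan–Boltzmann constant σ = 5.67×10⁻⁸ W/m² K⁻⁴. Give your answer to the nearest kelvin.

89 kelvin

Flux at the orbit: S = 1361/(8.34)² = 19.57 W/m².
T₂ = [S(1−α₂)/(4σ)]^(1/4) = [19.57·0.736/(4σ)]^(1/4) = 89.27 K.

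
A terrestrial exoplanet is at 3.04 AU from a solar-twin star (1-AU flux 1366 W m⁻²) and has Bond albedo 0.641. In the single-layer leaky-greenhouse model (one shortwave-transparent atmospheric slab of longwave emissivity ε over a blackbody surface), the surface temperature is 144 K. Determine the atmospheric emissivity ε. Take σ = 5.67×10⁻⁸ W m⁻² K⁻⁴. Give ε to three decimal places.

0.912

By the inverse-square law, S = 1366/3.04² = 147.8 W m⁻².
TOA balance gives T_e = 123.7 K.
Inverting T_s⁴ = 2T_e⁴/(2−ε): (T_e/T_s)⁴ = 0.5441, so ε = 2(1 − 0.5441) = 0.9117.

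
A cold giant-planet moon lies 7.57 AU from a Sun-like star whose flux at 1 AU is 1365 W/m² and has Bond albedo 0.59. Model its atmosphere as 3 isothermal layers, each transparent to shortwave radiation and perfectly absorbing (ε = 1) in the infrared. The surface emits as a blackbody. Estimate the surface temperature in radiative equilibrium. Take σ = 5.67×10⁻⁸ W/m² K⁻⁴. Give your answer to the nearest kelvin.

115 K

By the inverse-square law, S = 1365/7.57² = 23.82 W/m².
The effective emission temperature is T_e = [S(1−α)/(4σ)]^¼ = 81.01 K.
For an N-layer opaque stack, T_s⁴ = (N+1)T_e⁴, hence T_s = (4)^(1/4)×81.01 K = 114.6 K.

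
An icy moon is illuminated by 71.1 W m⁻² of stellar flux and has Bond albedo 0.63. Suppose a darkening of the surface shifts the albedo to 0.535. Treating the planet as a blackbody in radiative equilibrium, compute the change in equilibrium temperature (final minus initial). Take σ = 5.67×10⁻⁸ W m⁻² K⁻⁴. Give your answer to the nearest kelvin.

6 kelvin

With α = 0.63, T₁ = 103.8 K.
Final:   T₂ = [S(1−0.535)/(4σ)]^(1/4) = 109.9 K.
Change: 109.9 − 103.8 = 6.102 K.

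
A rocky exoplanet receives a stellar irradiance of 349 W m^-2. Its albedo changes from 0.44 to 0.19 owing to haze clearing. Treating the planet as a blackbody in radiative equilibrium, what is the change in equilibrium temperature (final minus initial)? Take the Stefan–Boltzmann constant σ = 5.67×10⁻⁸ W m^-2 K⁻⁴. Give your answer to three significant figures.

With α = 0.44, T₁ = 171.3 K.
After:  T₂ = [349.0·0.81/(4σ)]^(1/4) = 187.9 K.
ΔT = T₂ − T₁ = 16.56 K.

16.6 K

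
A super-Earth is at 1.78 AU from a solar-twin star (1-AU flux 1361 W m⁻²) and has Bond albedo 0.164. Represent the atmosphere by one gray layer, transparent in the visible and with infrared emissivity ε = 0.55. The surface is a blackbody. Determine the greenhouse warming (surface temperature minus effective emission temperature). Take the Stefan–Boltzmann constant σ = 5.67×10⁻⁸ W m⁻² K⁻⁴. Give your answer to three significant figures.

Irradiance scales as 1/d², so S = 1361 W m⁻² × (1/1.78)² = 429.6 W m⁻².
At the top of the atmosphere, σT_e⁴ = S(1−α)/4 = 89.78 W m⁻², giving T_e = 199.5 K.
The surface balance (absorbed SW + ε·downward IR = σT_s⁴) with T_a⁴ = T_s⁴/2 reduces to T_s = T_e·[2/(2−ε)]^¼ = 216.2 K.
Greenhouse warming: T_s − T_e = 16.70 K.

16.7 K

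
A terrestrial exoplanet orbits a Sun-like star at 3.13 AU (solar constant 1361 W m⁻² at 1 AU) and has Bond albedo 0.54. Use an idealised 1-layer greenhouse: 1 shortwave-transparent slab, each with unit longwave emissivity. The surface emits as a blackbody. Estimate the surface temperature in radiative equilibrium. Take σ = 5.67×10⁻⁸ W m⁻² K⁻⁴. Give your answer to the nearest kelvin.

154 K

Irradiance scales as 1/d², so S = 1361 W m⁻² × (1/3.13)² = 138.9 W m⁻².
The effective emission temperature is T_e = [S(1−α)/(4σ)]^¼ = 129.6 K.
With N = 1 opaque layers, T_s = (N+1)^(1/4)·T_e = 2^(1/4)·129.6 = 154.1 K.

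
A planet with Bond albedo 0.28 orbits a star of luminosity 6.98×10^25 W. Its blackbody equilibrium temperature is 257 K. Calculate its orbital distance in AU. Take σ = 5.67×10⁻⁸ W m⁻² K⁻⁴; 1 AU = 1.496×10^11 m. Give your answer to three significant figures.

0.425 AU

Required flux: S = 4σT⁴/(1−α) = 1374 W m⁻².
S = L/(4πd²) → d = √(L/4πS) = √(6.98×10^25/(4π·1374)) = 6.358×10^10 m = 0.4250 AU.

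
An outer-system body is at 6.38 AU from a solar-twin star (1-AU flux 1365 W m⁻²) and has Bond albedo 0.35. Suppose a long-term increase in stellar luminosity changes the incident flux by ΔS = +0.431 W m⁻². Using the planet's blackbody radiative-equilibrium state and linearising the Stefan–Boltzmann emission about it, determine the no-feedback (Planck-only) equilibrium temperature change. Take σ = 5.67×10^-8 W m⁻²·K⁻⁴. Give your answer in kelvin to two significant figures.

Irradiance scales as 1/d², so S = 1365 W m⁻² × (1/6.38)² = 33.53 W m⁻².
Reference equilibrium: T_e = [S(1−α)/(4σ)]^(1/4) = 99.01 K.
Only a fraction (1−α) is absorbed and it's spread over 4πR², so ΔF = (1−α)ΔS/4 = 0.07004 W m⁻².
Linearising σT⁴ gives d(σT⁴)/dT = 4σT_e³ = 0.2201 W m⁻² per K.
So ΔT₀ = 0.07004/0.2201 = 0.318 K.

0.32 kelvin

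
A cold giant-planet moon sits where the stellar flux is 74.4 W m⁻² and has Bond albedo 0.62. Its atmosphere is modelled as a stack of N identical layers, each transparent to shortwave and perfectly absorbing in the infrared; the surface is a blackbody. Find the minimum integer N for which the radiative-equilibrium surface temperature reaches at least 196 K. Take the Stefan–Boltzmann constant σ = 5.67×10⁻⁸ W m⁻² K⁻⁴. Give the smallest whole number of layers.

11

OLR = S(1−α)/4 = 7.068 W m⁻²; the top layer radiates at T_e = 105.7 K.
Need (N+1)T_e⁴ ≥ T_s⁴, i.e. N+1 ≥ (196/105.7)⁴ = 11.839.
Rounding up, N = 11.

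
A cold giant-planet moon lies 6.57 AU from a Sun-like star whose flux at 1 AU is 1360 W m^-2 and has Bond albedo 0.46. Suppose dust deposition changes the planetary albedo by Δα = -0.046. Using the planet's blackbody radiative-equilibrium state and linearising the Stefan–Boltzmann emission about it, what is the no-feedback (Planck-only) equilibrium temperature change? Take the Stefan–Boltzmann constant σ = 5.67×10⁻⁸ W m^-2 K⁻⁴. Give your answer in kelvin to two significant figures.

Irradiance scales as 1/d², so S = 1360 W m^-2 × (1/6.57)² = 31.51 W m^-2.
Unperturbed T_e = [31.51·(1−0.46)/(4σ)]^¼ = 93.07 K.
ΔF = −(S/4)Δα = −(31.51/4)×(-0.046) = 0.3623 W m^-2.
Linearising σT⁴ gives d(σT⁴)/dT = 4σT_e³ = 0.1828 W m^-2 per K.
So ΔT₀ = 0.3623/0.1828 = 1.98 K.

2.0 K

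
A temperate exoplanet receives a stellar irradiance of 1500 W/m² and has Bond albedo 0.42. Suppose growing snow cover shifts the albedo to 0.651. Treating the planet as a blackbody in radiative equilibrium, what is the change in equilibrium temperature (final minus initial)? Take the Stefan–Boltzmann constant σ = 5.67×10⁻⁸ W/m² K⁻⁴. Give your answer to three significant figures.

Initial: T₁ = [S(1−0.42)/(4σ)]^(1/4) = 248.9 K.
Final:   T₂ = [S(1−0.651)/(4σ)]^(1/4) = 219.2 K.
ΔT = T₂ − T₁ = -29.68 K.

-29.7 K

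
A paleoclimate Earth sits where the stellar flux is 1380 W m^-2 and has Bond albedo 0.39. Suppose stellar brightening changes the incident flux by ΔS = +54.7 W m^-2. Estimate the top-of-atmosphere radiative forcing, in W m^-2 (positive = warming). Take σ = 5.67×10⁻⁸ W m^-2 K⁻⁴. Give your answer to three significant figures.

8.34 W m^-2

ΔF = Δ[S(1−α)]/4 = (1−0.39)·+54.7/4 = 8.342 W m^-2.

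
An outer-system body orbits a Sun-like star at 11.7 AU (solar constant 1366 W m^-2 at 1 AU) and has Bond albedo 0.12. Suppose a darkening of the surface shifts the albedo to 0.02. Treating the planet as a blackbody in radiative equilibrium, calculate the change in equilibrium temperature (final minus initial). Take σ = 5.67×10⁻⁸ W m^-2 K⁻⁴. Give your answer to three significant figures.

Flux at the orbit: S = 1366/(11.7)² = 9.979 W m^-2.
Initial: T₁ = [S(1−0.12)/(4σ)]^(1/4) = 78.88 K.
Final:   T₂ = [S(1−0.02)/(4σ)]^(1/4) = 81.03 K.
Change: 81.03 − 78.88 = 2.151 K.

2.15 K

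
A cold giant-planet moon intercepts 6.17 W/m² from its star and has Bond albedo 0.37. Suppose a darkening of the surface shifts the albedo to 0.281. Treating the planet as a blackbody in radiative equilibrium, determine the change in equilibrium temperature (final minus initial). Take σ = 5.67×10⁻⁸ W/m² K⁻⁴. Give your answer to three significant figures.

2.16 K

Before: T₁ = [6.170·0.63/(4σ)]^(1/4) = 64.34 K.
Final:   T₂ = [S(1−0.281)/(4σ)]^(1/4) = 66.50 K.
ΔT = T₂ − T₁ = 2.161 K.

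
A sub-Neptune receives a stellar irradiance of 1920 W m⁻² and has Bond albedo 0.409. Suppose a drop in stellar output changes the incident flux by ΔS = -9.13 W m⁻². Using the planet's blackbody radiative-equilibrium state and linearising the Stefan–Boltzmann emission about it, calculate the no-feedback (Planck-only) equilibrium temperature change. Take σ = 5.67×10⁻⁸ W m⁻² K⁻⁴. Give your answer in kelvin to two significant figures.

The baseline emission temperature is T_e = 266.0 K.
TOA radiative forcing: ΔF = (1−α)ΔS/4 = 0.591·(-9.13)/4 = -1.349 W m⁻².
The Planck feedback parameter is 4σT_e³ = 4.267 W m⁻²/K.
Hence the no-feedback warming is ΔF/(4σT_e³) = -0.316 K.

-0.32 kelvin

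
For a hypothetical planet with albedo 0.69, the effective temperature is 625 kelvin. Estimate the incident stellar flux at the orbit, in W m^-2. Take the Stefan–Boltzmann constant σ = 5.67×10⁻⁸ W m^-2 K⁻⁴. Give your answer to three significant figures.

1.12×10^5 W m^-2

From S(1−α)/4 = σT⁴: S = 4σT⁴/(1−α).
The emitted flux is σT⁴ = 8652 W m^-2.
S = 4·8652/0.31 = 1.116×10^5 W m^-2.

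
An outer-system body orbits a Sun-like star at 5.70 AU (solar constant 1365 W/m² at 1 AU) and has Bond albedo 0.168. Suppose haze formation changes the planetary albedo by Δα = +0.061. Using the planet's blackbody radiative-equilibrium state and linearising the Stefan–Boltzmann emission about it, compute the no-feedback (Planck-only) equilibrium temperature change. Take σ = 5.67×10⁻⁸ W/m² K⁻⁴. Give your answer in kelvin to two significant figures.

Flux at the orbit: S = 1365/(5.70)² = 42.01 W/m².
Unperturbed T_e = [42.01·(1−0.168)/(4σ)]^¼ = 111.4 K.
The change in absorbed flux is Δ[S(1−α)/4] = −SΔα/4 = -0.6407 W/m².
Linearising σT⁴ gives d(σT⁴)/dT = 4σT_e³ = 0.3137 W/m² per K.
ΔT₀ = ΔF/λ_P = -0.6407/0.3137 = -2.04 K.

-2.0 K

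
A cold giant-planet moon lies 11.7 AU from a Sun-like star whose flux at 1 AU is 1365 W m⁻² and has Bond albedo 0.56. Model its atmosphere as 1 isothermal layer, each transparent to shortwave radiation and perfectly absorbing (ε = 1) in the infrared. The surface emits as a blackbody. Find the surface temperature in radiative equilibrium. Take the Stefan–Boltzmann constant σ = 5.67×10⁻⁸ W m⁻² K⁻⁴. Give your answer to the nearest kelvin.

By the inverse-square law, S = 1365/11.7² = 9.972 W m⁻².
OLR = S(1−α)/4 = 1.097 W m⁻²; the top layer radiates at T_e = 66.32 K.
For an N-layer opaque stack, T_s⁴ = (N+1)T_e⁴, hence T_s = (2)^(1/4)×66.32 K = 78.87 K.

79 K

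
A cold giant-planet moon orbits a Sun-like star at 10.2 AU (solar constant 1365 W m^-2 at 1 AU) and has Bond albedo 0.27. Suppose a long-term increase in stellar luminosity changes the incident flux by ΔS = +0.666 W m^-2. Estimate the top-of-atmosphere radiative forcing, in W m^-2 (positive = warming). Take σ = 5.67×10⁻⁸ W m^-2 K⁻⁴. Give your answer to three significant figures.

0.122 W m^-2

By the inverse-square law, S = 1365/10.2² = 13.12 W m^-2.
Only a fraction (1−α) is absorbed and it's spread over 4πR², so ΔF = (1−α)ΔS/4 = 0.1215 W m^-2.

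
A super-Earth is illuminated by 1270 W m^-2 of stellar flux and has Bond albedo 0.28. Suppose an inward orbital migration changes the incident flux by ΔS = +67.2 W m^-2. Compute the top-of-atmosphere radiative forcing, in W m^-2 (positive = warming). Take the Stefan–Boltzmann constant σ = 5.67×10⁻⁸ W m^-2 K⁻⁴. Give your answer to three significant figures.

12.1 W m^-2

Only a fraction (1−α) is absorbed and it's spread over 4πR², so ΔF = (1−α)ΔS/4 = 12.10 W m^-2.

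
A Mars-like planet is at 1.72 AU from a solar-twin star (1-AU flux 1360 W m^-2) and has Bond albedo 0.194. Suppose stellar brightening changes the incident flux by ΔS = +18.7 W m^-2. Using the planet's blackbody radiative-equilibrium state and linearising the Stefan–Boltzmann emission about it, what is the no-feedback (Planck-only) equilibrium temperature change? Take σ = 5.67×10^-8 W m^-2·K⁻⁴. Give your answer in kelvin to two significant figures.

2.0 K

Flux at the orbit: S = 1360/(1.72)² = 459.7 W m^-2.
The baseline emission temperature is T_e = 201.0 K.
TOA radiative forcing: ΔF = (1−α)ΔS/4 = 0.806·(+18.7)/4 = 3.768 W m^-2.
Planck response: λ_P = 4σT_e³ = 4·5.67×10⁻⁸·(201.0)³ = 1.843 W m^-2/K.
ΔT₀ = ΔF/λ_P = 3.768/1.843 = 2.04 K.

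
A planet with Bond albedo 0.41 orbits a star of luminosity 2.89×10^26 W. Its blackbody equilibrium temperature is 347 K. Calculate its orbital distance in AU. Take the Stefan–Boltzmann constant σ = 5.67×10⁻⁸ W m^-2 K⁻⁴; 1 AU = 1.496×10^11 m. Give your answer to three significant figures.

Energy balance gives S = 4σT⁴/(1−α) = 5573 W m^-2.
S = L/(4πd²) → d = √(L/4πS) = √(2.89×10^26/(4π·5573)) = 6.424×10^10 m = 0.4294 AU.

0.429 AU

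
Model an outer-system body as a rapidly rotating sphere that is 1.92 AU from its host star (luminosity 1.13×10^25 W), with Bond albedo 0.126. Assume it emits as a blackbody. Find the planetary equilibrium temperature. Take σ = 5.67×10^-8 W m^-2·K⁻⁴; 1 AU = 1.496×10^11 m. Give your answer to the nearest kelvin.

Orbital distance: d = 1.92 AU = 2.872×10^11 m.
Flux at the orbit: S = L/(4πd²) = 1.13×10^25/(4π·(2.87×10^11)²) = 10.90 W m^-2.
Averaging over the sphere, the absorbed flux is S(1−α)/4 = 2.382 W m^-2.
In equilibrium σT⁴ equals this, so T = 80.50 K.

81 K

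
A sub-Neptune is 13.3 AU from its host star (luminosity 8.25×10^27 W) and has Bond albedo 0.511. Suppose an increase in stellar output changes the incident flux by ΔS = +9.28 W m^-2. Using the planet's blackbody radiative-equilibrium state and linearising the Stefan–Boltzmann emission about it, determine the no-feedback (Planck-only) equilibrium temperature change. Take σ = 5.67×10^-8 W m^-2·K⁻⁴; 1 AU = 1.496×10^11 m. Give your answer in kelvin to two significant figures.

d = 13.3 × 1.496×10^11 m = 1.990×10^12 m.
Flux at the orbit: S = L/(4πd²) = 8.25×10^27/(4π·(1.99×10^12)²) = 165.8 W m^-2.
Unperturbed T_e = [165.8·(1−0.511)/(4σ)]^¼ = 137.5 K.
TOA radiative forcing: ΔF = (1−α)ΔS/4 = 0.489·(+9.28)/4 = 1.134 W m^-2.
Planck response: λ_P = 4σT_e³ = 4·5.67×10⁻⁸·(137.5)³ = 0.5897 W m^-2/K.
Hence the no-feedback warming is ΔF/(4σT_e³) = 1.92 K.

1.9 K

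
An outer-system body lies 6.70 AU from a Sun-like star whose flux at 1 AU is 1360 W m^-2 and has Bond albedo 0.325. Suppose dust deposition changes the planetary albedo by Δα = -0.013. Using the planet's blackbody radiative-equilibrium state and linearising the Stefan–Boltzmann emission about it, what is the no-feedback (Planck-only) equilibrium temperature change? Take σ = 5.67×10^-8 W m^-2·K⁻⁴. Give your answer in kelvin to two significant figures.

Irradiance scales as 1/d², so S = 1360 W m^-2 × (1/6.70)² = 30.30 W m^-2.
Unperturbed T_e = [30.30·(1−0.325)/(4σ)]^¼ = 97.45 K.
TOA radiative forcing: ΔF = −S·Δα/4 = −30.30·(-0.013)/4 = 0.09846 W m^-2.
The Planck feedback parameter is 4σT_e³ = 0.2099 W m^-2/K.
ΔT₀ = ΔF/λ_P = 0.09846/0.2099 = 0.469 K.

0.47 K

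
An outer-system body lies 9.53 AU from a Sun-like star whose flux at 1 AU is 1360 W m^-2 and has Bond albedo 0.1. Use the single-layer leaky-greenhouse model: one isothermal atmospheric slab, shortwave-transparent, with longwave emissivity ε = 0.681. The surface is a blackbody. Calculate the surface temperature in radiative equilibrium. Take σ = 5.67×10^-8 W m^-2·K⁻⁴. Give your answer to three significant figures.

97.4 K

By the inverse-square law, S = 1360/9.53² = 14.97 W m^-2.
At the top of the atmosphere, σT_e⁴ = S(1−α)/4 = 3.369 W m^-2, giving T_e = 87.80 K.
Surface balance with a leaky layer gives σT_s⁴ = σT_e⁴·2/(2−ε), so T_s = T_e·[2/(2−0.681)]^(1/4) = 97.43 K.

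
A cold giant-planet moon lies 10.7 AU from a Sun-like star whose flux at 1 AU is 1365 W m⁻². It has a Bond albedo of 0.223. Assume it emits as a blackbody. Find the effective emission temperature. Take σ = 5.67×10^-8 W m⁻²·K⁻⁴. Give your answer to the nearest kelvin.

Flux at the orbit: S = 1365/(10.7)² = 11.92 W m⁻².
The planet absorbs (1−α)S over its disc πR² and re-emits over 4πR², so the mean absorbed flux is (1−0.223)·11.92/4 = 2.316 W m⁻².
Balancing against σT⁴: T = (2.316/5.67×10⁻⁸)^(1/4) = 79.94 K.

80 kelvin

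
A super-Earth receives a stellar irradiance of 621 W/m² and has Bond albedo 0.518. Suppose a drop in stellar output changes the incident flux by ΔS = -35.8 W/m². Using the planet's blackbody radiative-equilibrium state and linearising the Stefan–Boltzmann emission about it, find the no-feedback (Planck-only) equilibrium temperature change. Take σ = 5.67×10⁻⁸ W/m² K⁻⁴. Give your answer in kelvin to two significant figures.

-2.7 kelvin

The baseline emission temperature is T_e = 190.6 K.
TOA radiative forcing: ΔF = (1−α)ΔS/4 = 0.482·(-35.8)/4 = -4.314 W/m².
Planck response: λ_P = 4σT_e³ = 4·5.67×10⁻⁸·(190.6)³ = 1.570 W/m²/K.
ΔT₀ = ΔF/λ_P = -4.314/1.570 = -2.75 K.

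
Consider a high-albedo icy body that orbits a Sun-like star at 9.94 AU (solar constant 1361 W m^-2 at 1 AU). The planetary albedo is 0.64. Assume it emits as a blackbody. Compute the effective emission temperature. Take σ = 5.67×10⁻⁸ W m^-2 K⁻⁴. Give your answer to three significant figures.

68.4 K

Flux at the orbit: S = 1361/(9.94)² = 13.77 W m^-2.
The planet absorbs (1−α)S over its disc πR² and re-emits over 4πR², so the mean absorbed flux is (1−0.64)·13.77/4 = 1.240 W m^-2.
Set σT⁴ = 1.240 → T = (1.240/σ)^(1/4) = 68.38 K.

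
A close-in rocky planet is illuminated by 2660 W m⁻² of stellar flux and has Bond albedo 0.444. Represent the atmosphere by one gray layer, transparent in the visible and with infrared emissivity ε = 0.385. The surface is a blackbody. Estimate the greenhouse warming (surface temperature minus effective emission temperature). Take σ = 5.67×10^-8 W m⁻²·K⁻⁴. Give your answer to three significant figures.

15.6 K

At the top of the atmosphere, σT_e⁴ = S(1−α)/4 = 369.7 W m⁻², giving T_e = 284.2 K.
For a single slab of emissivity ε, T_s⁴ = 2T_e⁴/(2−ε); thus T_s = 284.2·(1.238)^(1/4) = 299.8 K.
Greenhouse warming: T_s − T_e = 15.60 K.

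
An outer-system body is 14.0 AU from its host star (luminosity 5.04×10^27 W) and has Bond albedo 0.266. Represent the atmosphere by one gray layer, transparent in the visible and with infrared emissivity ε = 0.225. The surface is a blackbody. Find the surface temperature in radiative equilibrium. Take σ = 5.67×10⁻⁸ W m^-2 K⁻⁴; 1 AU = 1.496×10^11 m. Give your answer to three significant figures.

d = 14.0 × 1.496×10^11 m = 2.094×10^12 m.
S = L/(4πd²) = 91.43 W m^-2.
The planet radiates to space at T_e = [S(1−α)/(4σ)]^(1/4) = 131.2 K.
The surface balance (absorbed SW + ε·downward IR = σT_s⁴) with T_a⁴ = T_s⁴/2 reduces to T_s = T_e·[2/(2−ε)]^¼ = 135.1 K.

135 K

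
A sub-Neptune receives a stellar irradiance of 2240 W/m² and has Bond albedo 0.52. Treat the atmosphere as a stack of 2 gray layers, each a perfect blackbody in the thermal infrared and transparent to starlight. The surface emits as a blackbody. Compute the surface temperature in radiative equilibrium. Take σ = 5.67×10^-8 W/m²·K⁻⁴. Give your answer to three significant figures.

345 kelvin

Top-of-atmosphere balance: σT_e⁴ = S(1−α)/4 = 268.8 W/m² → T_e = 262.4 K.
For an N-layer opaque stack, T_s⁴ = (N+1)T_e⁴, hence T_s = (3)^(1/4)×262.4 K = 345.3 K.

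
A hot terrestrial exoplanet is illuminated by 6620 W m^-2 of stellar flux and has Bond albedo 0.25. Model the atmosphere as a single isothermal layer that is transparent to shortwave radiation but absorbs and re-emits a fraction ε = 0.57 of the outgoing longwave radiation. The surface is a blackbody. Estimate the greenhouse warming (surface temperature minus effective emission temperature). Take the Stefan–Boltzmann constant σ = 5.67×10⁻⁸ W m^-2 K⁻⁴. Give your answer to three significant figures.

Effective emission temperature (TOA balance): σT_e⁴ = S(1−α)/4 = 1241 W m^-2 → T_e = 384.7 K.
Surface balance with a leaky layer gives σT_s⁴ = σT_e⁴·2/(2−ε), so T_s = T_e·[2/(2−0.57)]^(1/4) = 418.3 K.
T_s − T_e = 418.3 − 384.7 = 33.65 K.

33.7 K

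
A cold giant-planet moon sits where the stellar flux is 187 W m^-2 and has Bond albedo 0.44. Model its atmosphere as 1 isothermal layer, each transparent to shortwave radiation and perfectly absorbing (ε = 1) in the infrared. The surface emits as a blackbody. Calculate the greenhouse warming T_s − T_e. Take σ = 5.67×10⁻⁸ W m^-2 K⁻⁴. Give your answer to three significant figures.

Top-of-atmosphere balance: σT_e⁴ = S(1−α)/4 = 26.18 W m^-2 → T_e = 146.6 K.
T_s = (N+1)^(1/4)·T_e = 174.3 K.
So the greenhouse effect raises the surface by 174.3 − 146.6 = 27.74 K.

27.7 K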